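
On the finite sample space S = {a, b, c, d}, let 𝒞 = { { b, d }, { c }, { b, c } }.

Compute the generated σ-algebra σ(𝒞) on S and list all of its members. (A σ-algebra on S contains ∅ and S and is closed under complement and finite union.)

Initial family (5 sets): { {}, { c }, { b, c }, { b, d }, S }.
Pass 1 adds 4:
  { a, c }  = ᶜ of { b, d }
  { a, d }  = ᶜ of { b, c }
  { a, b, d }  = ᶜ of { c }
  { b, c, d }  = { c } ∪ { b, d }
  — 9 sets.
Pass 2. New:
  { a }  = ᶜ of { b, c, d }
  { a, b, c }  = { b, c } ∪ { a, c }
  { a, c, d }  = { c } ∪ { a, d }
  — 12 sets.
Pass 3: 2 new —
  { b }  = ᶜ of { a, c, d }
  { d }  = ᶜ of { a, b, c }
  — 14 sets.
Pass 4 (2 new):
  { a, b }  = { b } ∪ { a }
  { c, d }  = { c } ∪ { d }
  — 16 sets.
Pass 5: already closed under ᶜ and ∪.

Hence σ(𝒞) has 16 members: { {}, { a }, { b }, { c }, { d }, { a, b }, { a, c }, { a, d }, { b, c }, { b, d }, { c, d }, { a, b, c }, { a, b, d }, { a, c, d }, { b, c, d }, S }.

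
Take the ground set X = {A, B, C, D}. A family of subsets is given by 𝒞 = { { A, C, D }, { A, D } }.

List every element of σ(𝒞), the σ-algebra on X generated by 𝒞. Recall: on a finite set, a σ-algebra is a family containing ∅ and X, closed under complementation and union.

σ(𝒞) (8 sets): { ∅, { B }, { C }, { A, D }, { B, C }, { A, B, D }, { A, C, D }, X }

Trace:
Start: 𝒞 ∪ {∅, X} = { ∅, { A, D }, { A, C, D }, X }.
Step 1 adds 2:
  { B }  = ᶜ of { A, C, D }
  { B, C }  = ᶜ of { A, D }
  (now 6)
Step 2. New:
  { A, B, D }  = { A, D } ∪ { B }
  (now 7)
Step 3 adds 1:
  { C }  = ᶜ of { A, B, D }
  (now 8)
After Step 4 the family is unchanged; done.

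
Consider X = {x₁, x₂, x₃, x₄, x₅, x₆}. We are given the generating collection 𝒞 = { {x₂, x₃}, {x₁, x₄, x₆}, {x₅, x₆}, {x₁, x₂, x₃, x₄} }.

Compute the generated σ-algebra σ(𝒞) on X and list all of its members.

Answer: σ(𝒞) = { {}, {x₅}, {x₆}, {x₁, x₄}, {x₂, x₃}, {x₅, x₆}, {x₁, x₄, x₅}, {x₁, x₄, x₆}, {x₂, x₃, x₅}, {x₂, x₃, x₆}, {x₁, x₂, x₃, x₄}, {x₁, x₄, x₅, x₆}, {x₂, x₃, x₅, x₆}, {x₁, x₂, x₃, x₄, x₅}, {x₁, x₂, x₃, x₄, x₆}, X }

Derivation:
Take S₀ = 𝒞 ∪ {∅, X} = { {}, {x₂, x₃}, {x₅, x₆}, {x₁, x₄, x₆}, {x₁, x₂, x₃, x₄}, X }.
Pass 1: 4 new —
  {x₂, x₃, x₅}  = ᶜ of {x₁, x₄, x₆}
  {x₁, x₄, x₅, x₆}  = ᶜ of {x₂, x₃}
  {x₂, x₃, x₅, x₆}  = {x₂, x₃} ∪ {x₅, x₆}
  {x₁, x₂, x₃, x₄, x₆}  = {x₂, x₃} ∪ {x₁, x₄, x₆}
  (now 10)
Pass 2 adds 3:
  {x₅}  = ᶜ of {x₁, x₂, x₃, x₄, x₆}
  {x₁, x₄}  = ᶜ of {x₂, x₃, x₅, x₆}
  {x₁, x₂, x₃, x₄, x₅}  = {x₂, x₃, x₅} ∪ {x₁, x₂, x₃, x₄}
  (now 13)
Pass 3. New:
  {x₆}  = ᶜ of {x₁, x₂, x₃, x₄, x₅}
  {x₁, x₄, x₅}  = {x₁, x₄} ∪ {x₅}
  (now 15)
Pass 4: 1 new —
  {x₂, x₃, x₆}  = ᶜ of {x₁, x₄, x₅}
  (now 16)
Pass 5: no new sets; the family is a σ-algebra.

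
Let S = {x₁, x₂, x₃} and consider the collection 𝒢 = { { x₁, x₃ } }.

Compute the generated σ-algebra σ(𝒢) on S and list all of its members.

Answer: σ(𝒢) = { {  }, { x₂ }, { x₁, x₃ }, S }

Check:
Initial family (3 sets): { {  }, { x₁, x₃ }, S }.
Step 1: +1 →
  { x₂ }  = complement { x₁, x₃ }
  [4 total]
Step 2: stable.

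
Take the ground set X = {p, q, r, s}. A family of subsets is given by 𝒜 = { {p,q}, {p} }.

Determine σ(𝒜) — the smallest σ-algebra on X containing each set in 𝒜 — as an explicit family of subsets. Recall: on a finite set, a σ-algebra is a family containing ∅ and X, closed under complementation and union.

σ(𝒜) (8 sets): { ∅, {p}, {q}, {p,q}, {r,s}, {p,r,s}, {q,r,s}, X }

Check:
Initial family (4 sets): { ∅, {p}, {p,q}, X }.
Pass 1. New:
  {r,s}  = {p,q}ᶜ
  {q,r,s}  = {p}ᶜ
Pass 2 (1 new):
  {p,r,s}  = {r,s} ∪ {p}
Pass 3. New:
  {q}  = {p,r,s}ᶜ
Pass 4: no new sets; the family is a σ-algebra.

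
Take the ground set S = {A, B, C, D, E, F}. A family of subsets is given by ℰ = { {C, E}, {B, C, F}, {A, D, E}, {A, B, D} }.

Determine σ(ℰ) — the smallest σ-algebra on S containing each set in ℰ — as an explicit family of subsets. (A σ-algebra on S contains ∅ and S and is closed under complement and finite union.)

σ(ℰ) (32 sets): { {}, {B}, {C}, {E}, {F}, {A, D}, {B, C}, {B, E}, {B, F}, {C, E}, {C, F}, {E, F}, {A, B, D}, {A, C, D}, {A, D, E}, {A, D, F}, {B, C, E}, {B, C, F}, {B, E, F}, {C, E, F}, {A, B, C, D}, {A, B, D, E}, {A, B, D, F}, {A, C, D, E}, {A, C, D, F}, {A, D, E, F}, {B, C, E, F}, {A, B, C, D, E}, {A, B, C, D, F}, {A, B, D, E, F}, {A, C, D, E, F}, S }

Check:
Seed the family with ℰ together with ∅ and S: { {}, {C, E}, {A, B, D}, {A, D, E}, {B, C, F}, S }.
Pass 1: 7 new —
  {C, E, F}  = S∖{A, B, D}
  {A, B, D, E}  = {A, D, E} ∪ {A, B, D}
  {A, B, D, F}  = S∖{C, E}
  {A, C, D, E}  = {A, D, E} ∪ {C, E}
  {B, C, E, F}  = {B, C, F} ∪ {C, E}
  {A, B, C, D, E}  = {C, E} ∪ {A, B, D}
  {A, B, C, D, F}  = {B, C, F} ∪ {A, B, D}
  [13 total]
Pass 2: 7 new —
  {E}  = S∖{A, B, C, D, F}
  {F}  = S∖{A, B, C, D, E}
  {A, D}  = S∖{B, C, E, F}
  {B, F}  = S∖{A, C, D, E}
  {C, F}  = S∖{A, B, D, E}
  {A, B, D, E, F}  = {A, D, E} ∪ {A, B, D, F}
  {A, C, D, E, F}  = {A, D, E} ∪ {C, E, F}
  [20 total]
Pass 3: +7 →
  {B}  = S∖{A, C, D, E, F}
  {C}  = S∖{A, B, D, E, F}
  {E, F}  = {F} ∪ {E}
  {A, D, F}  = {A, D} ∪ {F}
  {B, E, F}  = {B, F} ∪ {E}
  {A, C, D, F}  = {A, D} ∪ {C, F}
  {A, D, E, F}  = {A, D, E} ∪ {F}
  [27 total]
Pass 4. New:
  {B, C}  = S∖{A, D, E, F}
  {B, E}  = S∖{A, C, D, F}
  {A, C, D}  = S∖{B, E, F}
  {B, C, E}  = S∖{A, D, F}
  {A, B, C, D}  = S∖{E, F}
  [32 total]
Pass 5: already closed under ᶜ and ∪.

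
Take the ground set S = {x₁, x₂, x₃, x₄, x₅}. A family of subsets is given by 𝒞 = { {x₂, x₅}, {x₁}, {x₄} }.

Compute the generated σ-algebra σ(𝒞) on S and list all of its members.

Answer: σ(𝒞) = { {}, {x₁}, {x₃}, {x₄}, {x₁, x₃}, {x₁, x₄}, {x₂, x₅}, {x₃, x₄}, {x₁, x₂, x₅}, {x₁, x₃, x₄}, {x₂, x₃, x₅}, {x₂, x₄, x₅}, {x₁, x₂, x₃, x₅}, {x₁, x₂, x₄, x₅}, {x₂, x₃, x₄, x₅}, S }

Working:
Start: 𝒞 ∪ {∅, S} = { {}, {x₁}, {x₄}, {x₂, x₅}, S }.
Pass 1. New:
  {x₁, x₄}  = {x₄} ∪ {x₁}
  {x₁, x₂, x₅}  = {x₂, x₅} ∪ {x₁}
  {x₁, x₃, x₄}  = {x₂, x₅}ᶜ
  {x₂, x₄, x₅}  = {x₂, x₅} ∪ {x₄}
  {x₁, x₂, x₃, x₅}  = {x₄}ᶜ
  {x₂, x₃, x₄, x₅}  = {x₁}ᶜ
  |family| = 11
Pass 2 (4 new):
  {x₁, x₃}  = {x₂, x₄, x₅}ᶜ
  {x₃, x₄}  = {x₁, x₂, x₅}ᶜ
  {x₂, x₃, x₅}  = {x₁, x₄}ᶜ
  {x₁, x₂, x₄, x₅}  = {x₂, x₅} ∪ {x₁, x₄}
  |family| = 15
Pass 3 (1 new):
  {x₃}  = {x₁, x₂, x₄, x₅}ᶜ
  |family| = 16
Pass 4 adds nothing — fixpoint reached.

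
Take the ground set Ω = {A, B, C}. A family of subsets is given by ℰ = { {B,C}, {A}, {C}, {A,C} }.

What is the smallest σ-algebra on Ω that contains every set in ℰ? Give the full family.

Seed the family with ℰ together with ∅ and Ω: { {}, {A}, {C}, {A,C}, {B,C}, Ω }.
Iteration 1 (2 new):
  {B}  = ᶜ of {A,C}
  {A,B}  = ᶜ of {C}
  [8 total]
Iteration 2: stable.

Hence σ(ℰ) has 8 members: { {}, {A}, {B}, {C}, {A,B}, {A,C}, {B,C}, Ω }.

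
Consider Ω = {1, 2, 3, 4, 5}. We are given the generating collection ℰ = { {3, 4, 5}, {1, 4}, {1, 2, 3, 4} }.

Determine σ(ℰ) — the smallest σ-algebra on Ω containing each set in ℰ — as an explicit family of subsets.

Take S₀ = ℰ ∪ {∅, Ω} = { ∅, {1, 4}, {3, 4, 5}, {1, 2, 3, 4}, Ω }.
Round 1. New:
  {5}  = ᶜ of {1, 2, 3, 4}
  {1, 2}  = ᶜ of {3, 4, 5}
  {2, 3, 5}  = ᶜ of {1, 4}
  {1, 3, 4, 5}  = {3, 4, 5} ∪ {1, 4}
Round 2. New:
  {2}  = ᶜ of {1, 3, 4, 5}
  {1, 2, 4}  = {1, 2} ∪ {1, 4}
  {1, 2, 5}  = {1, 2} ∪ {5}
  {1, 4, 5}  = {5} ∪ {1, 4}
  {1, 2, 3, 5}  = {1, 2} ∪ {2, 3, 5}
  {2, 3, 4, 5}  = {3, 4, 5} ∪ {2, 3, 5}
Round 3 adds 7:
  {1}  = ᶜ of {2, 3, 4, 5}
  {4}  = ᶜ of {1, 2, 3, 5}
  {2, 3}  = ᶜ of {1, 4, 5}
  {2, 5}  = {2} ∪ {5}
  {3, 4}  = ᶜ of {1, 2, 5}
  {3, 5}  = ᶜ of {1, 2, 4}
  {1, 2, 4, 5}  = {1, 4, 5} ∪ {1, 2, 5}
Round 4: +9 →
  {3}  = ᶜ of {1, 2, 4, 5}
  {1, 5}  = {5} ∪ {1}
  {2, 4}  = {2} ∪ {4}
  {4, 5}  = {5} ∪ {4}
  {1, 2, 3}  = {1, 2} ∪ {2, 3}
  {1, 3, 4}  = ᶜ of {2, 5}
  {1, 3, 5}  = {3, 5} ∪ {1}
  {2, 3, 4}  = {3, 4} ∪ {2}
  {2, 4, 5}  = {2, 5} ∪ {4}
Round 5 (1 new):
  {1, 3}  = ᶜ of {2, 4, 5}
Round 6: already closed under ᶜ and ∪.

|σ(ℰ)| = 32.  σ(ℰ) = { ∅, {1}, {2}, {3}, {4}, {5}, {1, 2}, {1, 3}, {1, 4}, {1, 5}, {2, 3}, {2, 4}, {2, 5}, {3, 4}, {3, 5}, {4, 5}, {1, 2, 3}, {1, 2, 4}, {1, 2, 5}, {1, 3, 4}, {1, 3, 5}, {1, 4, 5}, {2, 3, 4}, {2, 3, 5}, {2, 4, 5}, {3, 4, 5}, {1, 2, 3, 4}, {1, 2, 3, 5}, {1, 2, 4, 5}, {1, 3, 4, 5}, {2, 3, 4, 5}, Ω }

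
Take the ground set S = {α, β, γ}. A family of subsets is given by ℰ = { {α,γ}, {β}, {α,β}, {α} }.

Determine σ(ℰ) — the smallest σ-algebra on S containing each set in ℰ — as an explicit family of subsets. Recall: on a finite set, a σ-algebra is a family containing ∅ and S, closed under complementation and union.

σ(ℰ) = { ∅, {α}, {β}, {γ}, {α,β}, {α,γ}, {β,γ}, S }

Derivation:
Take S₀ = ℰ ∪ {∅, S} = { ∅, {α}, {β}, {α,β}, {α,γ}, S }.
Round 1: +2 →
  {γ}  = complement {α,β}
  {β,γ}  = complement {α}
Round 2: stable.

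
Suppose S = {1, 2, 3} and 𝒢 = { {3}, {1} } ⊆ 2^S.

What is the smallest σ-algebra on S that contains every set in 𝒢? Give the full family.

|σ(𝒢)| = 8.  σ(𝒢) = { ∅, {1}, {2}, {3}, {1, 2}, {1, 3}, {2, 3}, S }

Working:
Take S₀ = 𝒢 ∪ {∅, S} = { ∅, {1}, {3}, S }.
Step 1 (3 new):
  {1, 2}  = S∖{3}
  {1, 3}  = {3} ∪ {1}
  {2, 3}  = S∖{1}
Step 2. New:
  {2}  = S∖{1, 3}
Step 3: stable.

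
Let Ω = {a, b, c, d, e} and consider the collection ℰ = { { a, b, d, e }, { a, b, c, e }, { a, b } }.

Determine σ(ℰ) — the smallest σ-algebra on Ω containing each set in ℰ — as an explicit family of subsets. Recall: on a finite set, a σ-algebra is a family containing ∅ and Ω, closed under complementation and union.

|σ(ℰ)| = 16.  σ(ℰ) = { {}, { c }, { d }, { e }, { a, b }, { c, d }, { c, e }, { d, e }, { a, b, c }, { a, b, d }, { a, b, e }, { c, d, e }, { a, b, c, d }, { a, b, c, e }, { a, b, d, e }, Ω }

Trace:
Take S₀ = ℰ ∪ {∅, Ω} = { {}, { a, b }, { a, b, c, e }, { a, b, d, e }, Ω }.
Pass 1: +3 →
  { c }  = { a, b, d, e }ᶜ
  { d }  = { a, b, c, e }ᶜ
  { c, d, e }  = { a, b }ᶜ
  — 8 sets.
Pass 2: +3 →
  { c, d }  = { d } ∪ { c }
  { a, b, c }  = { c } ∪ { a, b }
  { a, b, d }  = { d } ∪ { a, b }
  — 11 sets.
Pass 3. New:
  { c, e }  = { a, b, d }ᶜ
  { d, e }  = { a, b, c }ᶜ
  { a, b, e }  = { c, d }ᶜ
  { a, b, c, d }  = { c } ∪ { a, b, d }
  — 15 sets.
Pass 4. New:
  { e }  = { a, b, c, d }ᶜ
  — 16 sets.
Pass 5: closed — nothing new.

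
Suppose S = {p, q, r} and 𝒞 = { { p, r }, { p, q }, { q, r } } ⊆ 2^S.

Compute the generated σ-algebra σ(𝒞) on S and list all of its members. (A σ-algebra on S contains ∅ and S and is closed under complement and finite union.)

Initial family (5 sets): { {  }, { p, q }, { p, r }, { q, r }, S }.
Iteration 1: +3 →
  { p }  = ᶜ of { q, r }
  { q }  = ᶜ of { p, r }
  { r }  = ᶜ of { p, q }
Iteration 2: stable.

σ(𝒞) = { {  }, { p }, { q }, { r }, { p, q }, { p, r }, { q, r }, S }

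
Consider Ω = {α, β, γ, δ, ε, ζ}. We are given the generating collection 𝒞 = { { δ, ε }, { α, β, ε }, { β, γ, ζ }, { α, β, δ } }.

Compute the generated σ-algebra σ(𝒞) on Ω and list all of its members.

Answer: σ(𝒞) = { ∅, { α }, { β }, { δ }, { ε }, { α, β }, { α, δ }, { α, ε }, { β, δ }, { β, ε }, { γ, ζ }, { δ, ε }, { α, β, δ }, { α, β, ε }, { α, γ, ζ }, { α, δ, ε }, { β, γ, ζ }, { β, δ, ε }, { γ, δ, ζ }, { γ, ε, ζ }, { α, β, γ, ζ }, { α, β, δ, ε }, { α, γ, δ, ζ }, { α, γ, ε, ζ }, { β, γ, δ, ζ }, { β, γ, ε, ζ }, { γ, δ, ε, ζ }, { α, β, γ, δ, ζ }, { α, β, γ, ε, ζ }, { α, γ, δ, ε, ζ }, { β, γ, δ, ε, ζ }, Ω }

Check:
Take S₀ = 𝒞 ∪ {∅, Ω} = { ∅, { δ, ε }, { α, β, δ }, { α, β, ε }, { β, γ, ζ }, Ω }.
Iteration 1. New:
  { α, δ, ε }  = ᶜ of { β, γ, ζ }
  { γ, δ, ζ }  = ᶜ of { α, β, ε }
  { γ, ε, ζ }  = ᶜ of { α, β, δ }
  { α, β, γ, ζ }  = ᶜ of { δ, ε }
  { α, β, δ, ε }  = { δ, ε } ∪ { α, β, ε }
  { α, β, γ, δ, ζ }  = { β, γ, ζ } ∪ { α, β, δ }
  { α, β, γ, ε, ζ }  = { α, β, ε } ∪ { β, γ, ζ }
  { β, γ, δ, ε, ζ }  = { δ, ε } ∪ { β, γ, ζ }
  |family| = 14
Iteration 2: 8 new —
  { α }  = ᶜ of { β, γ, δ, ε, ζ }
  { δ }  = ᶜ of { α, β, γ, ε, ζ }
  { ε }  = ᶜ of { α, β, γ, δ, ζ }
  { γ, ζ }  = ᶜ of { α, β, δ, ε }
  { β, γ, δ, ζ }  = { β, γ, ζ } ∪ { γ, δ, ζ }
  { β, γ, ε, ζ }  = { β, γ, ζ } ∪ { γ, ε, ζ }
  { γ, δ, ε, ζ }  = { δ, ε } ∪ { γ, ε, ζ }
  { α, γ, δ, ε, ζ }  = { α, δ, ε } ∪ { γ, ε, ζ }
  |family| = 22
Iteration 3 (7 new):
  { β }  = ᶜ of { α, γ, δ, ε, ζ }
  { α, β }  = ᶜ of { γ, δ, ε, ζ }
  { α, δ }  = ᶜ of { β, γ, ε, ζ }
  { α, ε }  = ᶜ of { β, γ, δ, ζ }
  { α, γ, ζ }  = { γ, ζ } ∪ { α }
  { α, γ, δ, ζ }  = { γ, δ, ζ } ∪ { α }
  { α, γ, ε, ζ }  = { γ, ε, ζ } ∪ { α }
  |family| = 29
Iteration 4. New:
  { β, δ }  = ᶜ of { α, γ, ε, ζ }
  { β, ε }  = ᶜ of { α, γ, δ, ζ }
  { β, δ, ε }  = ᶜ of { α, γ, ζ }
  |family| = 32
After Iteration 5 the family is unchanged; done.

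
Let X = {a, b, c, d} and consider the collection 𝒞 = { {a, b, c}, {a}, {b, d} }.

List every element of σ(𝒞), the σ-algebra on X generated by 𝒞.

Answer: σ(𝒞) = { {}, {a}, {b}, {c}, {d}, {a, b}, {a, c}, {a, d}, {b, c}, {b, d}, {c, d}, {a, b, c}, {a, b, d}, {a, c, d}, {b, c, d}, X }

Working:
Begin from { {}, {a}, {b, d}, {a, b, c}, X } (that is, 𝒞 plus ∅ and X).
Step 1. New:
  {d}  = complement {a, b, c}
  {a, c}  = complement {b, d}
  {a, b, d}  = {b, d} ∪ {a}
  {b, c, d}  = complement {a}
  — 9 sets.
Step 2: 3 new —
  {c}  = complement {a, b, d}
  {a, d}  = {d} ∪ {a}
  {a, c, d}  = {a, c} ∪ {d}
  — 12 sets.
Step 3. New:
  {b}  = complement {a, c, d}
  {b, c}  = complement {a, d}
  {c, d}  = {c} ∪ {d}
  — 15 sets.
Step 4 adds 1:
  {a, b}  = complement {c, d}
  — 16 sets.
Step 5 adds nothing — fixpoint reached.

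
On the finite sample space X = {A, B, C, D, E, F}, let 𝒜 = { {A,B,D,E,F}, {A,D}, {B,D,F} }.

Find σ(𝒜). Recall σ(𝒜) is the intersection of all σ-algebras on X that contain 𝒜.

Take S₀ = 𝒜 ∪ {∅, X} = { ∅, {A,D}, {B,D,F}, {A,B,D,E,F}, X }.
Pass 1: 4 new —
  {C}  = X∖{A,B,D,E,F}
  {A,C,E}  = X∖{B,D,F}
  {A,B,D,F}  = {B,D,F} ∪ {A,D}
  {B,C,E,F}  = X∖{A,D}
  (now 9)
Pass 2 adds 7:
  {C,E}  = X∖{A,B,D,F}
  {A,C,D}  = {C} ∪ {A,D}
  {A,C,D,E}  = {A,C,E} ∪ {A,D}
  {B,C,D,F}  = {B,D,F} ∪ {C}
  {A,B,C,D,F}  = {A,B,D,F} ∪ {C}
  {A,B,C,E,F}  = {A,C,E} ∪ {B,C,E,F}
  {B,C,D,E,F}  = {B,D,F} ∪ {B,C,E,F}
  (now 16)
Pass 3: 6 new —
  {A}  = X∖{B,C,D,E,F}
  {D}  = X∖{A,B,C,E,F}
  {E}  = X∖{A,B,C,D,F}
  {A,E}  = X∖{B,C,D,F}
  {B,F}  = X∖{A,C,D,E}
  {B,E,F}  = X∖{A,C,D}
  (now 22)
Pass 4. New:
  {A,C}  = {A} ∪ {C}
  {C,D}  = {C} ∪ {D}
  {D,E}  = {E} ∪ {D}
  {A,B,F}  = {A} ∪ {B,F}
  {A,D,E}  = {E} ∪ {A,D}
  {B,C,F}  = {B,F} ∪ {C}
  {C,D,E}  = {C,E} ∪ {D}
  {A,B,E,F}  = {A} ∪ {B,E,F}
  {B,D,E,F}  = {B,D,F} ∪ {B,E,F}
  (now 31)
Pass 5: 1 new —
  {A,B,C,F}  = X∖{D,E}
  (now 32)
Pass 6: stable.

Therefore σ(𝒜) = { ∅, {A}, {C}, {D}, {E}, {A,C}, {A,D}, {A,E}, {B,F}, {C,D}, {C,E}, {D,E}, {A,B,F}, {A,C,D}, {A,C,E}, {A,D,E}, {B,C,F}, {B,D,F}, {B,E,F}, {C,D,E}, {A,B,C,F}, {A,B,D,F}, {A,B,E,F}, {A,C,D,E}, {B,C,D,F}, {B,C,E,F}, {B,D,E,F}, {A,B,C,D,F}, {A,B,C,E,F}, {A,B,D,E,F}, {B,C,D,E,F}, X } (|σ(𝒜)| = 32).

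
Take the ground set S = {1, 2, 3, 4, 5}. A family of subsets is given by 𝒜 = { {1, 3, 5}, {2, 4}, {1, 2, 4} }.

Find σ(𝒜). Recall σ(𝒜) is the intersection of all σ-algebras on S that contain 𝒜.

Seed the family with 𝒜 together with ∅ and S: { ∅, {2, 4}, {1, 2, 4}, {1, 3, 5}, S }.
Pass 1. New:
  {3, 5}  = ᶜ of {1, 2, 4}
  — 6 sets.
Pass 2 adds 1:
  {2, 3, 4, 5}  = {3, 5} ∪ {2, 4}
  — 7 sets.
Pass 3: +1 →
  {1}  = ᶜ of {2, 3, 4, 5}
  — 8 sets.
Pass 4: no new sets; the family is a σ-algebra.

σ(𝒜) = { ∅, {1}, {2, 4}, {3, 5}, {1, 2, 4}, {1, 3, 5}, {2, 3, 4, 5}, S }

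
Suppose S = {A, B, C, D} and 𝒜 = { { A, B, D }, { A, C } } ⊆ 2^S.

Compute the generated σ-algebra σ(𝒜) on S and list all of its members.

σ(𝒜) = { {}, { A }, { C }, { A, C }, { B, D }, { A, B, D }, { B, C, D }, S }

Derivation:
Start: 𝒜 ∪ {∅, S} = { {}, { A, C }, { A, B, D }, S }.
Pass 1 (2 new):
  { C }  = ᶜ of { A, B, D }
  { B, D }  = ᶜ of { A, C }
Pass 2 adds 1:
  { B, C, D }  = { C } ∪ { B, D }
Pass 3 adds 1:
  { A }  = ᶜ of { B, C, D }
After Pass 4 the family is unchanged; done.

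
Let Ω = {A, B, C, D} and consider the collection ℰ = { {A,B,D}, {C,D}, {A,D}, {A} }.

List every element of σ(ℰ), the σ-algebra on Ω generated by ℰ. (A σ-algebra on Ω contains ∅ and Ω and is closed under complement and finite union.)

Seed the family with ℰ together with ∅ and Ω: { {}, {A}, {A,D}, {C,D}, {A,B,D}, Ω }.
Step 1. New:
  {C}  = Ω∖{A,B,D}
  {A,B}  = Ω∖{C,D}
  {B,C}  = Ω∖{A,D}
  {A,C,D}  = {C,D} ∪ {A,D}
  {B,C,D}  = Ω∖{A}
  — 11 sets.
Step 2: +3 →
  {B}  = Ω∖{A,C,D}
  {A,C}  = {C} ∪ {A}
  {A,B,C}  = {A,B} ∪ {C}
  — 14 sets.
Step 3 (2 new):
  {D}  = Ω∖{A,B,C}
  {B,D}  = Ω∖{A,C}
  — 16 sets.
After Step 4 the family is unchanged; done.

σ(ℰ) = { {}, {A}, {B}, {C}, {D}, {A,B}, {A,C}, {A,D}, {B,C}, {B,D}, {C,D}, {A,B,C}, {A,B,D}, {A,C,D}, {B,C,D}, Ω }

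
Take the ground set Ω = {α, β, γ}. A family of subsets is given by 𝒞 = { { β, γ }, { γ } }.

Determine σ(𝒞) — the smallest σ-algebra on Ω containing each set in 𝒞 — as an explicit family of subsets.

|σ(𝒞)| = 8.  σ(𝒞) = { ∅, { α }, { β }, { γ }, { α, β }, { α, γ }, { β, γ }, Ω }

Derivation:
Begin from { ∅, { γ }, { β, γ }, Ω } (that is, 𝒞 plus ∅ and Ω).
Step 1: 2 new —
  { α }  = complement { β, γ }
  { α, β }  = complement { γ }
Step 2. New:
  { α, γ }  = { γ } ∪ { α }
Step 3: 1 new —
  { β }  = complement { α, γ }
Step 4: stable.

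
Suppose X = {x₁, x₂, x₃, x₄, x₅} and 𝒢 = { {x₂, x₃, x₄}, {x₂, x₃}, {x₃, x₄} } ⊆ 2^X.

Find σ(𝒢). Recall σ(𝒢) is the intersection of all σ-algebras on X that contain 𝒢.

|σ(𝒢)| = 16.  σ(𝒢) = { ∅, {x₂}, {x₃}, {x₄}, {x₁, x₅}, {x₂, x₃}, {x₂, x₄}, {x₃, x₄}, {x₁, x₂, x₅}, {x₁, x₃, x₅}, {x₁, x₄, x₅}, {x₂, x₃, x₄}, {x₁, x₂, x₃, x₅}, {x₁, x₂, x₄, x₅}, {x₁, x₃, x₄, x₅}, X }

Check:
Initial family (5 sets): { ∅, {x₂, x₃}, {x₃, x₄}, {x₂, x₃, x₄}, X }.
Round 1: +3 →
  {x₁, x₅}  = complement {x₂, x₃, x₄}
  {x₁, x₂, x₅}  = complement {x₃, x₄}
  {x₁, x₄, x₅}  = complement {x₂, x₃}
  — 8 sets.
Round 2 (3 new):
  {x₁, x₂, x₃, x₅}  = {x₁, x₂, x₅} ∪ {x₂, x₃}
  {x₁, x₂, x₄, x₅}  = {x₁, x₄, x₅} ∪ {x₁, x₂, x₅}
  {x₁, x₃, x₄, x₅}  = {x₁, x₄, x₅} ∪ {x₃, x₄}
  — 11 sets.
Round 3: 3 new —
  {x₂}  = complement {x₁, x₃, x₄, x₅}
  {x₃}  = complement {x₁, x₂, x₄, x₅}
  {x₄}  = complement {x₁, x₂, x₃, x₅}
  — 14 sets.
Round 4 (2 new):
  {x₂, x₄}  = {x₄} ∪ {x₂}
  {x₁, x₃, x₅}  = {x₃} ∪ {x₁, x₅}
  — 16 sets.
After Round 5 the family is unchanged; done.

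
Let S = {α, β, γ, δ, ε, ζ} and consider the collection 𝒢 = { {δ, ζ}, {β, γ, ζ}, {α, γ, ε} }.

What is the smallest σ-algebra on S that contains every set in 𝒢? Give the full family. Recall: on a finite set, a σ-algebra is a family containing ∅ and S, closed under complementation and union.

Seed the family with 𝒢 together with ∅ and S: { {}, {δ, ζ}, {α, γ, ε}, {β, γ, ζ}, S }.
Round 1. New:
  {α, δ, ε}  = complement {β, γ, ζ}
  {β, δ, ζ}  = complement {α, γ, ε}
  {α, β, γ, ε}  = complement {δ, ζ}
  {β, γ, δ, ζ}  = {β, γ, ζ} ∪ {δ, ζ}
  {α, β, γ, ε, ζ}  = {β, γ, ζ} ∪ {α, γ, ε}
  {α, γ, δ, ε, ζ}  = {α, γ, ε} ∪ {δ, ζ}
Round 2: 7 new —
  {β}  = complement {α, γ, δ, ε, ζ}
  {δ}  = complement {α, β, γ, ε, ζ}
  {α, ε}  = complement {β, γ, δ, ζ}
  {α, γ, δ, ε}  = {α, δ, ε} ∪ {α, γ, ε}
  {α, δ, ε, ζ}  = {α, δ, ε} ∪ {δ, ζ}
  {α, β, γ, δ, ε}  = {α, δ, ε} ∪ {α, β, γ, ε}
  {α, β, δ, ε, ζ}  = {α, δ, ε} ∪ {β, δ, ζ}
Round 3 (7 new):
  {γ}  = complement {α, β, δ, ε, ζ}
  {ζ}  = complement {α, β, γ, δ, ε}
  {β, γ}  = complement {α, δ, ε, ζ}
  {β, δ}  = {β} ∪ {δ}
  {β, ζ}  = complement {α, γ, δ, ε}
  {α, β, ε}  = {α, ε} ∪ {β}
  {α, β, δ, ε}  = {α, δ, ε} ∪ {β}
Round 4: +7 →
  {γ, δ}  = {γ} ∪ {δ}
  {γ, ζ}  = complement {α, β, δ, ε}
  {α, ε, ζ}  = {ζ} ∪ {α, ε}
  {β, γ, δ}  = {γ} ∪ {β, δ}
  {γ, δ, ζ}  = complement {α, β, ε}
  {α, β, ε, ζ}  = {β, ζ} ∪ {α, β, ε}
  {α, γ, ε, ζ}  = complement {β, δ}
Round 5: no new sets; the family is a σ-algebra.

Therefore σ(𝒢) = { {}, {β}, {γ}, {δ}, {ζ}, {α, ε}, {β, γ}, {β, δ}, {β, ζ}, {γ, δ}, {γ, ζ}, {δ, ζ}, {α, β, ε}, {α, γ, ε}, {α, δ, ε}, {α, ε, ζ}, {β, γ, δ}, {β, γ, ζ}, {β, δ, ζ}, {γ, δ, ζ}, {α, β, γ, ε}, {α, β, δ, ε}, {α, β, ε, ζ}, {α, γ, δ, ε}, {α, γ, ε, ζ}, {α, δ, ε, ζ}, {β, γ, δ, ζ}, {α, β, γ, δ, ε}, {α, β, γ, ε, ζ}, {α, β, δ, ε, ζ}, {α, γ, δ, ε, ζ}, S } (|σ(𝒢)| = 32).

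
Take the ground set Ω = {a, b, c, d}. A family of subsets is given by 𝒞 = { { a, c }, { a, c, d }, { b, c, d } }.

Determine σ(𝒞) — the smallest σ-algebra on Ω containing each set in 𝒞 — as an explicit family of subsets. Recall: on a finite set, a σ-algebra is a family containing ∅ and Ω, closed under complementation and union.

Initial family (5 sets): { ∅, { a, c }, { a, c, d }, { b, c, d }, Ω }.
Iteration 1. New:
  { a }  = Ω∖{ b, c, d }
  { b }  = Ω∖{ a, c, d }
  { b, d }  = Ω∖{ a, c }
Iteration 2 adds 3:
  { a, b }  = { b } ∪ { a }
  { a, b, c }  = { b } ∪ { a, c }
  { a, b, d }  = { b, d } ∪ { a }
Iteration 3 (3 new):
  { c }  = Ω∖{ a, b, d }
  { d }  = Ω∖{ a, b, c }
  { c, d }  = Ω∖{ a, b }
Iteration 4. New:
  { a, d }  = { d } ∪ { a }
  { b, c }  = { c } ∪ { b }
Iteration 5: closed — nothing new.

Therefore σ(𝒞) = { ∅, { a }, { b }, { c }, { d }, { a, b }, { a, c }, { a, d }, { b, c }, { b, d }, { c, d }, { a, b, c }, { a, b, d }, { a, c, d }, { b, c, d }, Ω } (|σ(𝒞)| = 16).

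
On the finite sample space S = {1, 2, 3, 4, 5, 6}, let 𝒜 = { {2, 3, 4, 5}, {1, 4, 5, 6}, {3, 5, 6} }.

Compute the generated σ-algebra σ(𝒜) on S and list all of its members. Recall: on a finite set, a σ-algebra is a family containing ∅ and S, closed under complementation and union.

Answer: σ(𝒜) = { {}, {1}, {2}, {3}, {4}, {5}, {6}, {1, 2}, {1, 3}, {1, 4}, {1, 5}, {1, 6}, {2, 3}, {2, 4}, {2, 5}, {2, 6}, {3, 4}, {3, 5}, {3, 6}, {4, 5}, {4, 6}, {5, 6}, {1, 2, 3}, {1, 2, 4}, {1, 2, 5}, {1, 2, 6}, {1, 3, 4}, {1, 3, 5}, {1, 3, 6}, {1, 4, 5}, {1, 4, 6}, {1, 5, 6}, {2, 3, 4}, {2, 3, 5}, {2, 3, 6}, {2, 4, 5}, {2, 4, 6}, {2, 5, 6}, {3, 4, 5}, {3, 4, 6}, {3, 5, 6}, {4, 5, 6}, {1, 2, 3, 4}, {1, 2, 3, 5}, {1, 2, 3, 6}, {1, 2, 4, 5}, {1, 2, 4, 6}, {1, 2, 5, 6}, {1, 3, 4, 5}, {1, 3, 4, 6}, {1, 3, 5, 6}, {1, 4, 5, 6}, {2, 3, 4, 5}, {2, 3, 4, 6}, {2, 3, 5, 6}, {2, 4, 5, 6}, {3, 4, 5, 6}, {1, 2, 3, 4, 5}, {1, 2, 3, 4, 6}, {1, 2, 3, 5, 6}, {1, 2, 4, 5, 6}, {1, 3, 4, 5, 6}, {2, 3, 4, 5, 6}, S }

Working:
Take S₀ = 𝒜 ∪ {∅, S} = { {}, {3, 5, 6}, {1, 4, 5, 6}, {2, 3, 4, 5}, S }.
Step 1. New:
  {1, 6}  = ᶜ of {2, 3, 4, 5}
  {2, 3}  = ᶜ of {1, 4, 5, 6}
  {1, 2, 4}  = ᶜ of {3, 5, 6}
  {1, 3, 4, 5, 6}  = {3, 5, 6} ∪ {1, 4, 5, 6}
  {2, 3, 4, 5, 6}  = {3, 5, 6} ∪ {2, 3, 4, 5}
  [10 total]
Step 2: +9 →
  {1}  = ᶜ of {2, 3, 4, 5, 6}
  {2}  = ᶜ of {1, 3, 4, 5, 6}
  {1, 2, 3, 4}  = {1, 2, 4} ∪ {2, 3}
  {1, 2, 3, 6}  = {1, 6} ∪ {2, 3}
  {1, 2, 4, 6}  = {1, 6} ∪ {1, 2, 4}
  {1, 3, 5, 6}  = {1, 6} ∪ {3, 5, 6}
  {2, 3, 5, 6}  = {2, 3} ∪ {3, 5, 6}
  {1, 2, 3, 4, 5}  = {2, 3, 4, 5} ∪ {1, 2, 4}
  {1, 2, 4, 5, 6}  = {1, 4, 5, 6} ∪ {1, 2, 4}
  [19 total]
Step 3 (12 new):
  {3}  = ᶜ of {1, 2, 4, 5, 6}
  {6}  = ᶜ of {1, 2, 3, 4, 5}
  {1, 2}  = {2} ∪ {1}
  {1, 4}  = ᶜ of {2, 3, 5, 6}
  {2, 4}  = ᶜ of {1, 3, 5, 6}
  {3, 5}  = ᶜ of {1, 2, 4, 6}
  {4, 5}  = ᶜ of {1, 2, 3, 6}
  {5, 6}  = ᶜ of {1, 2, 3, 4}
  {1, 2, 3}  = {2, 3} ∪ {1}
  {1, 2, 6}  = {1, 6} ∪ {2}
  {1, 2, 3, 4, 6}  = {1, 6} ∪ {1, 2, 3, 4}
  {1, 2, 3, 5, 6}  = {1, 6} ∪ {2, 3, 5, 6}
  [31 total]
Step 4: +25 →
  {4}  = ᶜ of {1, 2, 3, 5, 6}
  {5}  = ᶜ of {1, 2, 3, 4, 6}
  {1, 3}  = {3} ∪ {1}
  {2, 6}  = {2} ∪ {6}
  {3, 6}  = {6} ∪ {3}
  {1, 3, 4}  = {3} ∪ {1, 4}
  {1, 3, 5}  = {3, 5} ∪ {1}
  {1, 3, 6}  = {1, 6} ∪ {3}
  {1, 4, 5}  = {4, 5} ∪ {1, 4}
  {1, 4, 6}  = {1, 6} ∪ {1, 4}
  {1, 5, 6}  = {5, 6} ∪ {1, 6}
  {2, 3, 4}  = {3} ∪ {2, 4}
  {2, 3, 5}  = {2} ∪ {3, 5}
  {2, 3, 6}  = {6} ∪ {2, 3}
  {2, 4, 5}  = {2} ∪ {4, 5}
  {2, 4, 6}  = {6} ∪ {2, 4}
  {2, 5, 6}  = {5, 6} ∪ {2}
  {3, 4, 5}  = ᶜ of {1, 2, 6}
  {4, 5, 6}  = ᶜ of {1, 2, 3}
  {1, 2, 3, 5}  = {1, 2, 3} ∪ {3, 5}
  {1, 2, 4, 5}  = {1, 2} ∪ {4, 5}
  {1, 2, 5, 6}  = {5, 6} ∪ {1, 2}
  {1, 3, 4, 5}  = {1, 4} ∪ {3, 5}
  {2, 4, 5, 6}  = {5, 6} ∪ {2, 4}
  {3, 4, 5, 6}  = ᶜ of {1, 2}
  [56 total]
Step 5 (8 new):
  {1, 5}  = {1} ∪ {5}
  {2, 5}  = {2} ∪ {5}
  {3, 4}  = ᶜ of {1, 2, 5, 6}
  {4, 6}  = ᶜ of {1, 2, 3, 5}
  {1, 2, 5}  = {1, 2} ∪ {5}
  {3, 4, 6}  = {3, 6} ∪ {4}
  {1, 3, 4, 6}  = {1, 3, 6} ∪ {4}
  {2, 3, 4, 6}  = {2, 4, 6} ∪ {2, 3, 6}
  [64 total]
Step 6: stable.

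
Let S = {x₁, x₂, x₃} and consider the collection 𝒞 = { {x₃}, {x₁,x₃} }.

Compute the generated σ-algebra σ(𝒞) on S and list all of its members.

Start: 𝒞 ∪ {∅, S} = { ∅, {x₃}, {x₁,x₃}, S }.
Step 1: +2 →
  {x₂}  = S∖{x₁,x₃}
  {x₁,x₂}  = S∖{x₃}
  |family| = 6
Step 2: +1 →
  {x₂,x₃}  = {x₃} ∪ {x₂}
  |family| = 7
Step 3: +1 →
  {x₁}  = S∖{x₂,x₃}
  |family| = 8
Step 4: stable.

σ(𝒞) = { ∅, {x₁}, {x₂}, {x₃}, {x₁,x₂}, {x₁,x₃}, {x₂,x₃}, S }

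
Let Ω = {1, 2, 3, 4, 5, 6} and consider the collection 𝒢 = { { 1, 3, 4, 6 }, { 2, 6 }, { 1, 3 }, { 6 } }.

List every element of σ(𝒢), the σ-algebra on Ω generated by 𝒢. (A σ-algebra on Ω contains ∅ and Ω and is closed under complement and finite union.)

σ(𝒢) = { ∅, { 2 }, { 4 }, { 5 }, { 6 }, { 1, 3 }, { 2, 4 }, { 2, 5 }, { 2, 6 }, { 4, 5 }, { 4, 6 }, { 5, 6 }, { 1, 2, 3 }, { 1, 3, 4 }, { 1, 3, 5 }, { 1, 3, 6 }, { 2, 4, 5 }, { 2, 4, 6 }, { 2, 5, 6 }, { 4, 5, 6 }, { 1, 2, 3, 4 }, { 1, 2, 3, 5 }, { 1, 2, 3, 6 }, { 1, 3, 4, 5 }, { 1, 3, 4, 6 }, { 1, 3, 5, 6 }, { 2, 4, 5, 6 }, { 1, 2, 3, 4, 5 }, { 1, 2, 3, 4, 6 }, { 1, 2, 3, 5, 6 }, { 1, 3, 4, 5, 6 }, Ω }

Working:
Seed the family with 𝒢 together with ∅ and Ω: { ∅, { 6 }, { 1, 3 }, { 2, 6 }, { 1, 3, 4, 6 }, Ω }.
Round 1 adds 7:
  { 2, 5 }  = complement { 1, 3, 4, 6 }
  { 1, 3, 6 }  = { 1, 3 } ∪ { 6 }
  { 1, 2, 3, 6 }  = { 1, 3 } ∪ { 2, 6 }
  { 1, 3, 4, 5 }  = complement { 2, 6 }
  { 2, 4, 5, 6 }  = complement { 1, 3 }
  { 1, 2, 3, 4, 5 }  = complement { 6 }
  { 1, 2, 3, 4, 6 }  = { 1, 3, 4, 6 } ∪ { 2, 6 }
  [13 total]
Round 2 (7 new):
  { 5 }  = complement { 1, 2, 3, 4, 6 }
  { 4, 5 }  = complement { 1, 2, 3, 6 }
  { 2, 4, 5 }  = complement { 1, 3, 6 }
  { 2, 5, 6 }  = { 2, 5 } ∪ { 2, 6 }
  { 1, 2, 3, 5 }  = { 2, 5 } ∪ { 1, 3 }
  { 1, 2, 3, 5, 6 }  = { 2, 5 } ∪ { 1, 3, 6 }
  { 1, 3, 4, 5, 6 }  = { 1, 3, 6 } ∪ { 1, 3, 4, 5 }
  [20 total]
Round 3: +8 →
  { 2 }  = complement { 1, 3, 4, 5, 6 }
  { 4 }  = complement { 1, 2, 3, 5, 6 }
  { 4, 6 }  = complement { 1, 2, 3, 5 }
  { 5, 6 }  = { 6 } ∪ { 5 }
  { 1, 3, 4 }  = complement { 2, 5, 6 }
  { 1, 3, 5 }  = { 1, 3 } ∪ { 5 }
  { 4, 5, 6 }  = { 4, 5 } ∪ { 6 }
  { 1, 3, 5, 6 }  = { 1, 3, 6 } ∪ { 5 }
  [28 total]
Round 4: +4 →
  { 2, 4 }  = complement { 1, 3, 5, 6 }
  { 1, 2, 3 }  = complement { 4, 5, 6 }
  { 2, 4, 6 }  = complement { 1, 3, 5 }
  { 1, 2, 3, 4 }  = complement { 5, 6 }
  [32 total]
Round 5: no new sets; the family is a σ-algebra.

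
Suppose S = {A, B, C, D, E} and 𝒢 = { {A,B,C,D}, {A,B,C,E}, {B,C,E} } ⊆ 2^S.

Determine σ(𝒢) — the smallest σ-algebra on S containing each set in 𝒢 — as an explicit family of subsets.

Seed the family with 𝒢 together with ∅ and S: { {}, {B,C,E}, {A,B,C,D}, {A,B,C,E}, S }.
Pass 1 adds 3:
  {D}  = S∖{A,B,C,E}
  {E}  = S∖{A,B,C,D}
  {A,D}  = S∖{B,C,E}
  (now 8)
Pass 2 adds 3:
  {D,E}  = {D} ∪ {E}
  {A,D,E}  = {A,D} ∪ {E}
  {B,C,D,E}  = {D} ∪ {B,C,E}
  (now 11)
Pass 3: 3 new —
  {A}  = S∖{B,C,D,E}
  {B,C}  = S∖{A,D,E}
  {A,B,C}  = S∖{D,E}
  (now 14)
Pass 4: 2 new —
  {A,E}  = {E} ∪ {A}
  {B,C,D}  = {B,C} ∪ {D}
  (now 16)
Pass 5: closed — nothing new.

σ(𝒢) = { {}, {A}, {D}, {E}, {A,D}, {A,E}, {B,C}, {D,E}, {A,B,C}, {A,D,E}, {B,C,D}, {B,C,E}, {A,B,C,D}, {A,B,C,E}, {B,C,D,E}, S }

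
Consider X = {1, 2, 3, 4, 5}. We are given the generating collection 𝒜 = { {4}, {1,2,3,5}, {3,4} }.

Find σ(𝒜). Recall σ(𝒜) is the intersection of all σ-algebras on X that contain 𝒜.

σ(𝒜) = { {}, {3}, {4}, {3,4}, {1,2,5}, {1,2,3,5}, {1,2,4,5}, X }

Derivation:
Seed the family with 𝒜 together with ∅ and X: { {}, {4}, {3,4}, {1,2,3,5}, X }.
Round 1 adds 1:
  {1,2,5}  = {3,4}ᶜ
  |family| = 6
Round 2 (1 new):
  {1,2,4,5}  = {4} ∪ {1,2,5}
  |family| = 7
Round 3 (1 new):
  {3}  = {1,2,4,5}ᶜ
  |family| = 8
Round 4 adds nothing — fixpoint reached.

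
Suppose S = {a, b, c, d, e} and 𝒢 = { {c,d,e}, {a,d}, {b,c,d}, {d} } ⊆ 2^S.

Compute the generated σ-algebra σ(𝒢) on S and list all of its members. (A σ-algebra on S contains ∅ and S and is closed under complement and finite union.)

Take S₀ = 𝒢 ∪ {∅, S} = { {}, {d}, {a,d}, {b,c,d}, {c,d,e}, S }.
Pass 1: +7 →
  {a,b}  = S∖{c,d,e}
  {a,e}  = S∖{b,c,d}
  {b,c,e}  = S∖{a,d}
  {a,b,c,d}  = {b,c,d} ∪ {a,d}
  {a,b,c,e}  = S∖{d}
  {a,c,d,e}  = {c,d,e} ∪ {a,d}
  {b,c,d,e}  = {c,d,e} ∪ {b,c,d}
  — 13 sets.
Pass 2: +6 →
  {a}  = S∖{b,c,d,e}
  {b}  = S∖{a,c,d,e}
  {e}  = S∖{a,b,c,d}
  {a,b,d}  = {a,b} ∪ {a,d}
  {a,b,e}  = {a,b} ∪ {a,e}
  {a,d,e}  = {a,d} ∪ {a,e}
  — 19 sets.
Pass 3. New:
  {b,c}  = S∖{a,d,e}
  {b,d}  = {b} ∪ {d}
  {b,e}  = {b} ∪ {e}
  {c,d}  = S∖{a,b,e}
  {c,e}  = S∖{a,b,d}
  {d,e}  = {e} ∪ {d}
  {a,b,d,e}  = {b} ∪ {a,d,e}
  — 26 sets.
Pass 4 (5 new):
  {c}  = S∖{a,b,d,e}
  {a,b,c}  = S∖{d,e}
  {a,c,d}  = S∖{b,e}
  {a,c,e}  = S∖{b,d}
  {b,d,e}  = {b,e} ∪ {d,e}
  — 31 sets.
Pass 5: +1 →
  {a,c}  = S∖{b,d,e}
  — 32 sets.
Pass 6: closed — nothing new.

σ(𝒢) = { {}, {a}, {b}, {c}, {d}, {e}, {a,b}, {a,c}, {a,d}, {a,e}, {b,c}, {b,d}, {b,e}, {c,d}, {c,e}, {d,e}, {a,b,c}, {a,b,d}, {a,b,e}, {a,c,d}, {a,c,e}, {a,d,e}, {b,c,d}, {b,c,e}, {b,d,e}, {c,d,e}, {a,b,c,d}, {a,b,c,e}, {a,b,d,e}, {a,c,d,e}, {b,c,d,e}, S }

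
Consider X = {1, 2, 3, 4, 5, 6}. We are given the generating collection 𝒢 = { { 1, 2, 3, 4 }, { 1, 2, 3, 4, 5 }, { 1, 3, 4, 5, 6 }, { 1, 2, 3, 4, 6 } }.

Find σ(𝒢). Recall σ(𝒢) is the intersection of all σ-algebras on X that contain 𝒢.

σ(𝒢) (16 sets): { {}, { 2 }, { 5 }, { 6 }, { 2, 5 }, { 2, 6 }, { 5, 6 }, { 1, 3, 4 }, { 2, 5, 6 }, { 1, 2, 3, 4 }, { 1, 3, 4, 5 }, { 1, 3, 4, 6 }, { 1, 2, 3, 4, 5 }, { 1, 2, 3, 4, 6 }, { 1, 3, 4, 5, 6 }, X }

Derivation:
Take S₀ = 𝒢 ∪ {∅, X} = { {}, { 1, 2, 3, 4 }, { 1, 2, 3, 4, 5 }, { 1, 2, 3, 4, 6 }, { 1, 3, 4, 5, 6 }, X }.
Pass 1: +4 →
  { 2 }  = ᶜ of { 1, 3, 4, 5, 6 }
  { 5 }  = ᶜ of { 1, 2, 3, 4, 6 }
  { 6 }  = ᶜ of { 1, 2, 3, 4, 5 }
  { 5, 6 }  = ᶜ of { 1, 2, 3, 4 }
Pass 2 adds 3:
  { 2, 5 }  = { 2 } ∪ { 5 }
  { 2, 6 }  = { 2 } ∪ { 6 }
  { 2, 5, 6 }  = { 5, 6 } ∪ { 2 }
Pass 3: 3 new —
  { 1, 3, 4 }  = ᶜ of { 2, 5, 6 }
  { 1, 3, 4, 5 }  = ᶜ of { 2, 6 }
  { 1, 3, 4, 6 }  = ᶜ of { 2, 5 }
Pass 4: closed — nothing new.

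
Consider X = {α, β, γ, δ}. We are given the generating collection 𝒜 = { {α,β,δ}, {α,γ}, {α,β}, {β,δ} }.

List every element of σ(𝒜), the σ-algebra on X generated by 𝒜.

Initial family (6 sets): { {}, {α,β}, {α,γ}, {β,δ}, {α,β,δ}, X }.
Round 1. New:
  {γ}  = {α,β,δ}ᶜ
  {γ,δ}  = {α,β}ᶜ
  {α,β,γ}  = {α,β} ∪ {α,γ}
Round 2 (3 new):
  {δ}  = {α,β,γ}ᶜ
  {α,γ,δ}  = {γ,δ} ∪ {α,γ}
  {β,γ,δ}  = {γ,δ} ∪ {β,δ}
Round 3. New:
  {α}  = {β,γ,δ}ᶜ
  {β}  = {α,γ,δ}ᶜ
Round 4: 2 new —
  {α,δ}  = {δ} ∪ {α}
  {β,γ}  = {γ} ∪ {β}
Round 5: already closed under ᶜ and ∪.

Therefore σ(𝒜) = { {}, {α}, {β}, {γ}, {δ}, {α,β}, {α,γ}, {α,δ}, {β,γ}, {β,δ}, {γ,δ}, {α,β,γ}, {α,β,δ}, {α,γ,δ}, {β,γ,δ}, X } (|σ(𝒜)| = 16).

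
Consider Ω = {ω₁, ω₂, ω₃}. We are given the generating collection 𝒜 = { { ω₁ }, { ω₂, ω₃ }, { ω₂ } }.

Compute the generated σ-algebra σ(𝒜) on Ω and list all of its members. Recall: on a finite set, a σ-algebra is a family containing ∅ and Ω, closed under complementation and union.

Begin from { ∅, { ω₁ }, { ω₂ }, { ω₂, ω₃ }, Ω } (that is, 𝒜 plus ∅ and Ω).
Step 1: 2 new —
  { ω₁, ω₂ }  = { ω₂ } ∪ { ω₁ }
  { ω₁, ω₃ }  = ᶜ of { ω₂ }
  (now 7)
Step 2 adds 1:
  { ω₃ }  = ᶜ of { ω₁, ω₂ }
  (now 8)
After Step 3 the family is unchanged; done.

Hence σ(𝒜) has 8 members: { ∅, { ω₁ }, { ω₂ }, { ω₃ }, { ω₁, ω₂ }, { ω₁, ω₃ }, { ω₂, ω₃ }, Ω }.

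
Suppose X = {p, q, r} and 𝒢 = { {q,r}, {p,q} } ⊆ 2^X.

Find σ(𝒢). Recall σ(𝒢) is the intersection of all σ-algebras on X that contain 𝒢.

Seed the family with 𝒢 together with ∅ and X: { {}, {p,q}, {q,r}, X }.
Step 1: +2 →
  {p}  = X∖{q,r}
  {r}  = X∖{p,q}
  [6 total]
Step 2 adds 1:
  {p,r}  = {r} ∪ {p}
  [7 total]
Step 3 adds 1:
  {q}  = X∖{p,r}
  [8 total]
Step 4: already closed under ᶜ and ∪.

Hence σ(𝒢) has 8 members: { {}, {p}, {q}, {r}, {p,q}, {p,r}, {q,r}, X }.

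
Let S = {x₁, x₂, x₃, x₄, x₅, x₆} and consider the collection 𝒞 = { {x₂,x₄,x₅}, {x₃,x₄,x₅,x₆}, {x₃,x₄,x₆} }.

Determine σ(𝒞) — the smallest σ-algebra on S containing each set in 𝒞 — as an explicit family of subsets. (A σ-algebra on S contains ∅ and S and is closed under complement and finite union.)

Seed the family with 𝒞 together with ∅ and S: { ∅, {x₂,x₄,x₅}, {x₃,x₄,x₆}, {x₃,x₄,x₅,x₆}, S }.
Step 1. New:
  {x₁,x₂}  = {x₃,x₄,x₅,x₆}ᶜ
  {x₁,x₂,x₅}  = {x₃,x₄,x₆}ᶜ
  {x₁,x₃,x₆}  = {x₂,x₄,x₅}ᶜ
  {x₂,x₃,x₄,x₅,x₆}  = {x₃,x₄,x₅,x₆} ∪ {x₂,x₄,x₅}
  — 9 sets.
Step 2: +7 →
  {x₁}  = {x₂,x₃,x₄,x₅,x₆}ᶜ
  {x₁,x₂,x₃,x₆}  = {x₁,x₂} ∪ {x₁,x₃,x₆}
  {x₁,x₂,x₄,x₅}  = {x₁,x₂} ∪ {x₂,x₄,x₅}
  {x₁,x₃,x₄,x₆}  = {x₁,x₃,x₆} ∪ {x₃,x₄,x₆}
  {x₁,x₂,x₃,x₄,x₆}  = {x₁,x₂} ∪ {x₃,x₄,x₆}
  {x₁,x₂,x₃,x₅,x₆}  = {x₁,x₃,x₆} ∪ {x₁,x₂,x₅}
  {x₁,x₃,x₄,x₅,x₆}  = {x₁,x₃,x₆} ∪ {x₃,x₄,x₅,x₆}
  — 16 sets.
Step 3 (6 new):
  {x₂}  = {x₁,x₃,x₄,x₅,x₆}ᶜ
  {x₄}  = {x₁,x₂,x₃,x₅,x₆}ᶜ
  {x₅}  = {x₁,x₂,x₃,x₄,x₆}ᶜ
  {x₂,x₅}  = {x₁,x₃,x₄,x₆}ᶜ
  {x₃,x₆}  = {x₁,x₂,x₄,x₅}ᶜ
  {x₄,x₅}  = {x₁,x₂,x₃,x₆}ᶜ
  — 22 sets.
Step 4: 10 new —
  {x₁,x₄}  = {x₁} ∪ {x₄}
  {x₁,x₅}  = {x₁} ∪ {x₅}
  {x₂,x₄}  = {x₂} ∪ {x₄}
  {x₁,x₂,x₄}  = {x₁,x₂} ∪ {x₄}
  {x₁,x₄,x₅}  = {x₁} ∪ {x₄,x₅}
  {x₂,x₃,x₆}  = {x₂} ∪ {x₃,x₆}
  {x₃,x₅,x₆}  = {x₅} ∪ {x₃,x₆}
  {x₁,x₃,x₅,x₆}  = {x₁,x₃,x₆} ∪ {x₅}
  {x₂,x₃,x₄,x₆}  = {x₂} ∪ {x₃,x₄,x₆}
  {x₂,x₃,x₅,x₆}  = {x₂,x₅} ∪ {x₃,x₆}
  — 32 sets.
Step 5: stable.

|σ(𝒞)| = 32.  σ(𝒞) = { ∅, {x₁}, {x₂}, {x₄}, {x₅}, {x₁,x₂}, {x₁,x₄}, {x₁,x₅}, {x₂,x₄}, {x₂,x₅}, {x₃,x₆}, {x₄,x₅}, {x₁,x₂,x₄}, {x₁,x₂,x₅}, {x₁,x₃,x₆}, {x₁,x₄,x₅}, {x₂,x₃,x₆}, {x₂,x₄,x₅}, {x₃,x₄,x₆}, {x₃,x₅,x₆}, {x₁,x₂,x₃,x₆}, {x₁,x₂,x₄,x₅}, {x₁,x₃,x₄,x₆}, {x₁,x₃,x₅,x₆}, {x₂,x₃,x₄,x₆}, {x₂,x₃,x₅,x₆}, {x₃,x₄,x₅,x₆}, {x₁,x₂,x₃,x₄,x₆}, {x₁,x₂,x₃,x₅,x₆}, {x₁,x₃,x₄,x₅,x₆}, {x₂,x₃,x₄,x₅,x₆}, S }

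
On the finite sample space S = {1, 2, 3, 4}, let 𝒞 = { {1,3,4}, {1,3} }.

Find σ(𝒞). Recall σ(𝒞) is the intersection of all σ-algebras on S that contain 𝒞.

Initial family (4 sets): { {}, {1,3}, {1,3,4}, S }.
Round 1: +2 →
  {2}  = complement {1,3,4}
  {2,4}  = complement {1,3}
  — 6 sets.
Round 2: 1 new —
  {1,2,3}  = {1,3} ∪ {2}
  — 7 sets.
Round 3: +1 →
  {4}  = complement {1,2,3}
  — 8 sets.
Round 4: closed — nothing new.

|σ(𝒞)| = 8.  σ(𝒞) = { {}, {2}, {4}, {1,3}, {2,4}, {1,2,3}, {1,3,4}, S }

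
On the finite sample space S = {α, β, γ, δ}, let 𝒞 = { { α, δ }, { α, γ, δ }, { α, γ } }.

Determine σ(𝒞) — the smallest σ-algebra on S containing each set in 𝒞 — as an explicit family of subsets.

σ(𝒞) = { {  }, { α }, { β }, { γ }, { δ }, { α, β }, { α, γ }, { α, δ }, { β, γ }, { β, δ }, { γ, δ }, { α, β, γ }, { α, β, δ }, { α, γ, δ }, { β, γ, δ }, S }

Check:
Begin from { {  }, { α, γ }, { α, δ }, { α, γ, δ }, S } (that is, 𝒞 plus ∅ and S).
Iteration 1: +3 →
  { β }  = complement { α, γ, δ }
  { β, γ }  = complement { α, δ }
  { β, δ }  = complement { α, γ }
Iteration 2 adds 3:
  { α, β, γ }  = { β } ∪ { α, γ }
  { α, β, δ }  = { β } ∪ { α, δ }
  { β, γ, δ }  = { β, γ } ∪ { β, δ }
Iteration 3: 3 new —
  { α }  = complement { β, γ, δ }
  { γ }  = complement { α, β, δ }
  { δ }  = complement { α, β, γ }
Iteration 4 (2 new):
  { α, β }  = { β } ∪ { α }
  { γ, δ }  = { γ } ∪ { δ }
After Iteration 5 the family is unchanged; done.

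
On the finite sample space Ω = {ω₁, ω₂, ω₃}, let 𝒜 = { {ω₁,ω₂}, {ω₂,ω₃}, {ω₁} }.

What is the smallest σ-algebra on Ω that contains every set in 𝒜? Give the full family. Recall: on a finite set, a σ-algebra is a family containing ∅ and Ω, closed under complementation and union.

σ(𝒜) = { ∅, {ω₁}, {ω₂}, {ω₃}, {ω₁,ω₂}, {ω₁,ω₃}, {ω₂,ω₃}, Ω }

Working:
Take S₀ = 𝒜 ∪ {∅, Ω} = { ∅, {ω₁}, {ω₁,ω₂}, {ω₂,ω₃}, Ω }.
Step 1 adds 1:
  {ω₃}  = {ω₁,ω₂}ᶜ
  |family| = 6
Step 2: +1 →
  {ω₁,ω₃}  = {ω₃} ∪ {ω₁}
  |family| = 7
Step 3: 1 new —
  {ω₂}  = {ω₁,ω₃}ᶜ
  |family| = 8
Step 4: no new sets; the family is a σ-algebra.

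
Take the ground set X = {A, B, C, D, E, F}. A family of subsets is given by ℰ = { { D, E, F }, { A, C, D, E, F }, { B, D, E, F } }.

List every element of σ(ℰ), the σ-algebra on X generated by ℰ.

Begin from { {  }, { D, E, F }, { B, D, E, F }, { A, C, D, E, F }, X } (that is, ℰ plus ∅ and X).
Pass 1 (3 new):
  { B }  = complement { A, C, D, E, F }
  { A, C }  = complement { B, D, E, F }
  { A, B, C }  = complement { D, E, F }
  (now 8)
Pass 2: stable.

|σ(ℰ)| = 8.  σ(ℰ) = { {  }, { B }, { A, C }, { A, B, C }, { D, E, F }, { B, D, E, F }, { A, C, D, E, F }, X }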